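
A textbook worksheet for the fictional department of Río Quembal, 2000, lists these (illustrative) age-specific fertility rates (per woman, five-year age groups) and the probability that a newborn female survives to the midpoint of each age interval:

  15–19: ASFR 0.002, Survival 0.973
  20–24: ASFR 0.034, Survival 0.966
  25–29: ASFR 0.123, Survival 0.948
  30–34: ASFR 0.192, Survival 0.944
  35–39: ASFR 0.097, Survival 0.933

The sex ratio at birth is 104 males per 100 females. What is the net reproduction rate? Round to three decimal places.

Proportion female at birth = 100 / (100 + 104) = 0.49020.
Per-age-group product (5 × ASFR × survival probability):
  15–19: 5 × 0.002 × 0.973 = 0.00973
  20–24: 5 × 0.034 × 0.966 = 0.16422
  25–29: 5 × 0.123 × 0.948 = 0.58302
  30–34: 5 × 0.192 × 0.944 = 0.90624
  35–39: 5 × 0.097 × 0.933 = 0.45251
Sum = 2.11572
NRR = 0.49020 × 2.11572 = 1.03713

1.037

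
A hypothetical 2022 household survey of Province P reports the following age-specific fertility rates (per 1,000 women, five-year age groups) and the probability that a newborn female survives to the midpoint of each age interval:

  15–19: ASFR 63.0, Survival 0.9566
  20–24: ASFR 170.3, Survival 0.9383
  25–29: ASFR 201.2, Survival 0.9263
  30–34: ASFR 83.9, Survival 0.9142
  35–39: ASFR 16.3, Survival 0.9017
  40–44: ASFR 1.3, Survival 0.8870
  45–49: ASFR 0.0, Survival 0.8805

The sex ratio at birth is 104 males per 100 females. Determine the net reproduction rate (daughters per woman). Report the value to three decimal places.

Proportion female at birth = 100 / (100 + 104) = 0.49020.
Survival-weighted fertility by age (5·fₓ·Sₓ):
  15–19: 5 × 63.0/1000 × 0.9566 = 0.30133
  20–24: 5 × 170.3/1000 × 0.9383 = 0.79896
  25–29: 5 × 201.2/1000 × 0.9263 = 0.93186
  30–34: 5 × 83.9/1000 × 0.9142 = 0.38351
  35–39: 5 × 16.3/1000 × 0.9017 = 0.07349
  40–44: 5 × 1.3/1000 × 0.8870 = 0.00577
  45–49: 5 × 0.0/1000 × 0.8805 = 0.00000
Sum = 2.49492
NRR = 0.49020 × 2.49492 = 1.22301
An NRR exceeding 1 indicates intrinsic growth under these rates.

1.223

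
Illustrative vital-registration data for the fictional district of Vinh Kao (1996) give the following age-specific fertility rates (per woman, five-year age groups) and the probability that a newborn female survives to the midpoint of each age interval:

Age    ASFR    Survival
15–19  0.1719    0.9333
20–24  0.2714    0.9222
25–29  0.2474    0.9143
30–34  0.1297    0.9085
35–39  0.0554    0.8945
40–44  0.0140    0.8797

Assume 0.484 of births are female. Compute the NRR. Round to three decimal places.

Proportion female at birth = 0.484.
Weighting each age-specific rate by interval width and survival:
  15–19: 5 × 0.1719 × 0.9333 = 0.80217
  20–24: 5 × 0.2714 × 0.9222 = 1.25143
  25–29: 5 × 0.2474 × 0.9143 = 1.13099
  30–34: 5 × 0.1297 × 0.9085 = 0.58916
  35–39: 5 × 0.0554 × 0.8945 = 0.24778
  40–44: 5 × 0.0140 × 0.8797 = 0.06158
Sum = 4.08311
NRR = 0.484 × 4.08311 = 1.97623

1.976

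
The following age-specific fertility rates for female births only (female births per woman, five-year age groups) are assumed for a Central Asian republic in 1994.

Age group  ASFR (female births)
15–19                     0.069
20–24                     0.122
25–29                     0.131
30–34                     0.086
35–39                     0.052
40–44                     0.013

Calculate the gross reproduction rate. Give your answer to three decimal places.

2.365

Sum of female ASFRs = 0.069 + 0.122 + 0.131 + 0.086 + 0.052 + 0.013 = 0.473
GRR = 5 × 0.473 = 2.365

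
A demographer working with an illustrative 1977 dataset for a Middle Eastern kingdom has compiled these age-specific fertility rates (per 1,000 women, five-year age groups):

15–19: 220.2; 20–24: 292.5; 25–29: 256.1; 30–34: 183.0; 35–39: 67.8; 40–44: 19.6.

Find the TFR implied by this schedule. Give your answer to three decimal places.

Sum of ASFRs = 220.2 + 292.5 + 256.1 + 183.0 + 67.8 + 19.6 = 1039.2
TFR = 5 × 1039.2 / 1000 = 5.196

5.196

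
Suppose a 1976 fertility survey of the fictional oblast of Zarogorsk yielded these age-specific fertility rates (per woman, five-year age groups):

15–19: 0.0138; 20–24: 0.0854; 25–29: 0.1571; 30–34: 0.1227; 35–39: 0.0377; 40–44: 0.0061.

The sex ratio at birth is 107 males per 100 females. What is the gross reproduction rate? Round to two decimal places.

1.02

Proportion female at birth = 100 / (100 + 107) = 0.48309.
Sum of ASFRs = 0.0138 + 0.0854 + 0.1571 + 0.1227 + 0.0377 + 0.0061 = 0.4228
TFR = 5 × 0.4228 = 2.114
GRR = 0.48309 × 2.114 = 1.02125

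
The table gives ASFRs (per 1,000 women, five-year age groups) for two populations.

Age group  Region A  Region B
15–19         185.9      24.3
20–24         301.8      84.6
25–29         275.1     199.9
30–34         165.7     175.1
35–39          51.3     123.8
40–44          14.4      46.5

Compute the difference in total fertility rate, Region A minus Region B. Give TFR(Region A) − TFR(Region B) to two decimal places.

1.70

Region A:
  Sum of ASFRs = 185.9 + 301.8 + 275.1 + 165.7 + 51.3 + 14.4 = 994.2
  TFR = 5 × 994.2 / 1000 = 4.971
Region B:
  Sum of ASFRs = 24.3 + 84.6 + 199.9 + 175.1 + 123.8 + 46.5 = 654.2
  TFR = 5 × 654.2 / 1000 = 3.271
Difference = 4.971 − 3.271 = 1.7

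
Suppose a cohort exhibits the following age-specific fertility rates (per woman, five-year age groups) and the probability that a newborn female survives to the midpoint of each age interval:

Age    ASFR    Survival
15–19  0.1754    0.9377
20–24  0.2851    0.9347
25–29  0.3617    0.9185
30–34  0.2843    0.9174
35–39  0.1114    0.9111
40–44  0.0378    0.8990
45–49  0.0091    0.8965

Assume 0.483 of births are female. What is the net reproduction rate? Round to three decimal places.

2.820

Proportion female at birth = 0.483.
Survival-weighted fertility by age (5·fₓ·Sₓ):
  15–19: 5 × 0.1754 × 0.9377 = 0.82236
  20–24: 5 × 0.2851 × 0.9347 = 1.33241
  25–29: 5 × 0.3617 × 0.9185 = 1.66111
  30–34: 5 × 0.2843 × 0.9174 = 1.30408
  35–39: 5 × 0.1114 × 0.9111 = 0.50748
  40–44: 5 × 0.0378 × 0.8990 = 0.16991
  45–49: 5 × 0.0091 × 0.8965 = 0.04079
Sum = 5.83814
NRR = 0.483 × 5.83814 = 2.81982
With NRR above 1 the population is above replacement fertility.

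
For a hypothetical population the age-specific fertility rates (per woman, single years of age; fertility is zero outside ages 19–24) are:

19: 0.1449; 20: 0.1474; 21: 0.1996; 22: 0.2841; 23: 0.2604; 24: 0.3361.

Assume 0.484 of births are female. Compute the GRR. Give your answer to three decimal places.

0.664

Proportion female at birth = 0.484.
Sum of ASFRs = 0.1449 + 0.1474 + 0.1996 + 0.2841 + 0.2604 + 0.3361 = 1.3725
TFR = 1.3725
GRR = 0.484 × 1.3725 = 0.66429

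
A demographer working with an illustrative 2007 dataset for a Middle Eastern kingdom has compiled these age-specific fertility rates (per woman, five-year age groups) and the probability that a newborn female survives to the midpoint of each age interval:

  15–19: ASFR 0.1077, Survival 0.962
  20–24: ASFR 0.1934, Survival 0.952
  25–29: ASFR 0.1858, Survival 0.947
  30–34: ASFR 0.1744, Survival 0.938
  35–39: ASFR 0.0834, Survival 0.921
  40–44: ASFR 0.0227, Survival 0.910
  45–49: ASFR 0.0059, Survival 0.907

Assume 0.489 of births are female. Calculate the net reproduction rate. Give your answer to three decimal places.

1.785

Proportion female at birth = 0.489.
Weighting each age-specific rate by interval width and survival:
  15–19: 5 × 0.1077 × 0.962 = 0.51804
  20–24: 5 × 0.1934 × 0.952 = 0.92058
  25–29: 5 × 0.1858 × 0.947 = 0.87976
  30–34: 5 × 0.1744 × 0.938 = 0.81794
  35–39: 5 × 0.0834 × 0.921 = 0.38406
  40–44: 5 × 0.0227 × 0.910 = 0.10329
  45–49: 5 × 0.0059 × 0.907 = 0.02676
Sum = 3.65043
NRR = 0.489 × 3.65043 = 1.78506
NRR > 1, so each generation more than replaces itself.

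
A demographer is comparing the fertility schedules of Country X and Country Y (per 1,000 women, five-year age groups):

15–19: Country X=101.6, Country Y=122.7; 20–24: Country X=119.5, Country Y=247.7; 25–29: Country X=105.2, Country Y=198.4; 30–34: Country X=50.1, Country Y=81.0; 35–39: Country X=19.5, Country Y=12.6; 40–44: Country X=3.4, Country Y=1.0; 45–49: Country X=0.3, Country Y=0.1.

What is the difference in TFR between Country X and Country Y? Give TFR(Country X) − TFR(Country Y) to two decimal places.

Country X:
  Sum of ASFRs = 101.6 + 119.5 + 105.2 + 50.1 + 19.5 + 3.4 + 0.3 = 399.6
  TFR = 5 × 399.6 / 1000 = 1.998
Country Y:
  Sum of ASFRs = 122.7 + 247.7 + 198.4 + 81.0 + 12.6 + 1.0 + 0.1 = 663.5
  TFR = 5 × 663.5 / 1000 = 3.3175
Difference = 1.998 − 3.3175 = -1.3195

-1.32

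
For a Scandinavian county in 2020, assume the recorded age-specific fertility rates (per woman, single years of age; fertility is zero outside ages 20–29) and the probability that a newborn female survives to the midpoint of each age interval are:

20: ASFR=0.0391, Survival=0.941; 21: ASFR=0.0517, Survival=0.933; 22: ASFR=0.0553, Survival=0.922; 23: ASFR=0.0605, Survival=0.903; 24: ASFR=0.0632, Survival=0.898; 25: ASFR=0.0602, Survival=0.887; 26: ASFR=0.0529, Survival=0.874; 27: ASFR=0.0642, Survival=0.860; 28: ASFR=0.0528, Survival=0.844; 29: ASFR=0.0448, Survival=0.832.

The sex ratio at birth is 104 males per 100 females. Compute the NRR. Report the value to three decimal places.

0.237

Proportion female at birth = 100 / (100 + 104) = 0.49020.
Weighting each age-specific rate by interval width and survival:
  20: 1 × 0.0391 × 0.941 = 0.03679
  21: 1 × 0.0517 × 0.933 = 0.04824
  22: 1 × 0.0553 × 0.922 = 0.05099
  23: 1 × 0.0605 × 0.903 = 0.05463
  24: 1 × 0.0632 × 0.898 = 0.05675
  25: 1 × 0.0602 × 0.887 = 0.05340
  26: 1 × 0.0529 × 0.874 = 0.04623
  27: 1 × 0.0642 × 0.860 = 0.05521
  28: 1 × 0.0528 × 0.844 = 0.04456
  29: 1 × 0.0448 × 0.832 = 0.03727
Sum = 0.48407
NRR = 0.49020 × 0.48407 = 0.23729
With NRR below 1 the population is below replacement fertility.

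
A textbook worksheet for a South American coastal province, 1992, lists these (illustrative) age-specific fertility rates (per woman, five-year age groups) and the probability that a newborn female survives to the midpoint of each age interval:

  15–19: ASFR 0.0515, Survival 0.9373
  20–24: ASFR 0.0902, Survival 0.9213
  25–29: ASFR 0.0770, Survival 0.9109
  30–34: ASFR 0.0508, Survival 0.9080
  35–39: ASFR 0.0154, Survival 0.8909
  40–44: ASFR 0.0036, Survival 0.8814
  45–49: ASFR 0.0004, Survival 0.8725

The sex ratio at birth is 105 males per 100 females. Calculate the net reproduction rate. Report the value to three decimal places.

Proportion female at birth = 100 / (100 + 105) = 0.48780.
Per-age-group product (5 × ASFR × survival probability):
  15–19: 5 × 0.0515 × 0.9373 = 0.24135
  20–24: 5 × 0.0902 × 0.9213 = 0.41551
  25–29: 5 × 0.0770 × 0.9109 = 0.35070
  30–34: 5 × 0.0508 × 0.9080 = 0.23063
  35–39: 5 × 0.0154 × 0.8909 = 0.06860
  40–44: 5 × 0.0036 × 0.8814 = 0.01587
  45–49: 5 × 0.0004 × 0.8725 = 0.00175
Sum = 1.32441
NRR = 0.48780 × 1.32441 = 0.64605

0.646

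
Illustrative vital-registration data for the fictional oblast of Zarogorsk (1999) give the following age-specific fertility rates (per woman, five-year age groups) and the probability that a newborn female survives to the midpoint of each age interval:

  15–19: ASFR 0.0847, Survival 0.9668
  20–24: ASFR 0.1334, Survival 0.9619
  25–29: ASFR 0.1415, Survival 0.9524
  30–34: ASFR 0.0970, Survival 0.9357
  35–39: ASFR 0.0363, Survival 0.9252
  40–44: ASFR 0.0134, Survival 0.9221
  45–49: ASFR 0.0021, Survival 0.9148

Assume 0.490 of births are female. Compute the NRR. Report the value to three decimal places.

Proportion female at birth = 0.490.
Survival-weighted fertility by age (5·fₓ·Sₓ):
  15–19: 5 × 0.0847 × 0.9668 = 0.40944
  20–24: 5 × 0.1334 × 0.9619 = 0.64159
  25–29: 5 × 0.1415 × 0.9524 = 0.67382
  30–34: 5 × 0.0970 × 0.9357 = 0.45381
  35–39: 5 × 0.0363 × 0.9252 = 0.16792
  40–44: 5 × 0.0134 × 0.9221 = 0.06178
  45–49: 5 × 0.0021 × 0.9148 = 0.00961
Sum = 2.41797
NRR = 0.490 × 2.41797 = 1.18481

1.185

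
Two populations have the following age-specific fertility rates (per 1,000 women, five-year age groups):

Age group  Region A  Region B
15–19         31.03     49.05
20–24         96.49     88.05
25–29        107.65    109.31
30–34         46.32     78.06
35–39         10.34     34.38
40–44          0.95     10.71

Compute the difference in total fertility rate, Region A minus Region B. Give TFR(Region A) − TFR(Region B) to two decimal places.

Region A:
  Sum of ASFRs = 31.03 + 96.49 + 107.65 + 46.32 + 10.34 + 0.95 = 292.78
  TFR = 5 × 292.78 / 1000 = 1.4639
Region B:
  Sum of ASFRs = 49.05 + 88.05 + 109.31 + 78.06 + 34.38 + 10.71 = 369.56
  TFR = 5 × 369.56 / 1000 = 1.8478
Difference = 1.4639 − 1.8478 = -0.3839

-0.38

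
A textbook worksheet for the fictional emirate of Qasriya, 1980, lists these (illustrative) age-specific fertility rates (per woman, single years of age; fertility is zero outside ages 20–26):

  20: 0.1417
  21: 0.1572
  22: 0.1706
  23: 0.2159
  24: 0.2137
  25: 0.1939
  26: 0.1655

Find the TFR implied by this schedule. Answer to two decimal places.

Sum of ASFRs = 0.1417 + 0.1572 + 0.1706 + 0.2159 + 0.2137 + 0.1939 + 0.1655 = 1.2585
TFR = 1.2585

1.26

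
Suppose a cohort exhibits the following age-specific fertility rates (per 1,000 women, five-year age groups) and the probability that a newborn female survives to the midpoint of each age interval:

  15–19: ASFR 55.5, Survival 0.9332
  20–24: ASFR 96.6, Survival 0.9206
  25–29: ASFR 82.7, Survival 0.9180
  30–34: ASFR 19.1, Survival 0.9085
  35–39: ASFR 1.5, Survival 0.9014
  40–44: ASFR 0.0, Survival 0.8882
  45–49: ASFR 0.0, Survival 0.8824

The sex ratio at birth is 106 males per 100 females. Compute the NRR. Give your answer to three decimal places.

Proportion female at birth = 100 / (100 + 106) = 0.48544.
Weighting each age-specific rate by interval width and survival:
  15–19: 5 × 55.5/1000 × 0.9332 = 0.25896
  20–24: 5 × 96.6/1000 × 0.9206 = 0.44465
  25–29: 5 × 82.7/1000 × 0.9180 = 0.37959
  30–34: 5 × 19.1/1000 × 0.9085 = 0.08676
  35–39: 5 × 1.5/1000 × 0.9014 = 0.00676
  40–44: 5 × 0.0/1000 × 0.8882 = 0.00000
  45–49: 5 × 0.0/1000 × 0.8824 = 0.00000
Sum = 1.17672
NRR = 0.48544 × 1.17672 = 0.57123

0.571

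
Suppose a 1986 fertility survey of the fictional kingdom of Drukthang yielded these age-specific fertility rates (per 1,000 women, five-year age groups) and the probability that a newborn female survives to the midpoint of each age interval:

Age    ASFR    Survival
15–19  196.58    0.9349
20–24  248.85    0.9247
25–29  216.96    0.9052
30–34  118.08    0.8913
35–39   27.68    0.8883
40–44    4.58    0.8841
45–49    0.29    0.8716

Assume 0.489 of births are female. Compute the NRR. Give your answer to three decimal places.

1.820

Proportion female at birth = 0.489.
Each age group contributes 5 × ASFR × survival:
  15–19: 5 × 196.58/1000 × 0.9349 = 0.91891
  20–24: 5 × 248.85/1000 × 0.9247 = 1.15056
  25–29: 5 × 216.96/1000 × 0.9052 = 0.98196
  30–34: 5 × 118.08/1000 × 0.8913 = 0.52622
  35–39: 5 × 27.68/1000 × 0.8883 = 0.12294
  40–44: 5 × 4.58/1000 × 0.8841 = 0.02025
  45–49: 5 × 0.29/1000 × 0.8716 = 0.00126
Sum = 3.72210
NRR = 0.489 × 3.72210 = 1.82011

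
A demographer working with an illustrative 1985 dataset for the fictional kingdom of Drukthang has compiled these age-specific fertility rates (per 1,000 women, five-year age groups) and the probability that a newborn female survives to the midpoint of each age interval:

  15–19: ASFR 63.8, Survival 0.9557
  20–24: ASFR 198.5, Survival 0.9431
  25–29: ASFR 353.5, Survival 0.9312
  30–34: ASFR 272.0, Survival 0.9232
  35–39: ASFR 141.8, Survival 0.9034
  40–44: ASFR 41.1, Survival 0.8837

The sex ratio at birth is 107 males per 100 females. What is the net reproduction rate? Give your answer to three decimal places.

Proportion female at birth = 100 / (100 + 107) = 0.48309.
Weighting each age-specific rate by interval width and survival:
  15–19: 5 × 63.8/1000 × 0.9557 = 0.30487
  20–24: 5 × 198.5/1000 × 0.9431 = 0.93603
  25–29: 5 × 353.5/1000 × 0.9312 = 1.64590
  30–34: 5 × 272.0/1000 × 0.9232 = 1.25555
  35–39: 5 × 141.8/1000 × 0.9034 = 0.64051
  40–44: 5 × 41.1/1000 × 0.8837 = 0.18160
Sum = 4.96446
NRR = 0.48309 × 4.96446 = 2.39828
NRR > 1, so each generation more than replaces itself.

2.398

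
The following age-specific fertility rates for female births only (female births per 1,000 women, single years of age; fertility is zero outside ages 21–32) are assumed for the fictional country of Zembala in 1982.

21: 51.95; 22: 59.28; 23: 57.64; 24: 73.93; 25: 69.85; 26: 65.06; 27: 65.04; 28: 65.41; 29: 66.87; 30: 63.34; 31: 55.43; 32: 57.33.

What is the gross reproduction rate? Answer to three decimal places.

0.751

Sum of female ASFRs = 51.95 + 59.28 + 57.64 + 73.93 + 69.85 + 65.06 + 65.04 + 65.41 + 66.87 + 63.34 + 55.43 + 57.33 = 751.13
GRR = 751.13 / 1000 = 0.75113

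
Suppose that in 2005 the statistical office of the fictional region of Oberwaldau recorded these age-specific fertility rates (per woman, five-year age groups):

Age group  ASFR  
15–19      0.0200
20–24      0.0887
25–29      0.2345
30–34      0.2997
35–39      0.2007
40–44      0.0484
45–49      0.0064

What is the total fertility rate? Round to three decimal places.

Sum of ASFRs = 0.0200 + 0.0887 + 0.2345 + 0.2997 + 0.2007 + 0.0484 + 0.0064 = 0.8984
TFR = 5 × 0.8984 = 4.492

4.492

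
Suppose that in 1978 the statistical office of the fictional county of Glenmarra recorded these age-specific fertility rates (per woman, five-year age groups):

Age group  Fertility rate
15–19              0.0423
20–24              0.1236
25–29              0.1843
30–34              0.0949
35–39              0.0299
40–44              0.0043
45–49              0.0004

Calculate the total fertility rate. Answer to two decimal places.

Sum of ASFRs = 0.0423 + 0.1236 + 0.1843 + 0.0949 + 0.0299 + 0.0043 + 0.0004 = 0.4797
TFR = 5 × 0.4797 = 2.3985

2.40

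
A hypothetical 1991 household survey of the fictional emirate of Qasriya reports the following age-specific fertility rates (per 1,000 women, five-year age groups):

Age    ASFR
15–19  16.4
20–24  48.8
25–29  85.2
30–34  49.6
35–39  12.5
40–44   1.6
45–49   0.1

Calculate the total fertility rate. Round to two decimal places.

Sum of ASFRs = 16.4 + 48.8 + 85.2 + 49.6 + 12.5 + 1.6 + 0.1 = 214.2
TFR = 5 × 214.2 / 1000 = 1.071

1.07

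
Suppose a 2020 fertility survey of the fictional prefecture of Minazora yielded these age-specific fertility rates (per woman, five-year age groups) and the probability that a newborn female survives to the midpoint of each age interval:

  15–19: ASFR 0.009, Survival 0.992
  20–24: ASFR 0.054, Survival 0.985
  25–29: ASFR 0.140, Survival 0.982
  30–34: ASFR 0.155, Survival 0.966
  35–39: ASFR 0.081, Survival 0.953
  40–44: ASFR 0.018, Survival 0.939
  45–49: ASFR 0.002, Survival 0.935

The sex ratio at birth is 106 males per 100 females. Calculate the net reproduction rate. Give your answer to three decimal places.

Proportion female at birth = 100 / (100 + 106) = 0.48544.
Per-age-group product (5 × ASFR × survival probability):
  15–19: 5 × 0.009 × 0.992 = 0.04464
  20–24: 5 × 0.054 × 0.985 = 0.26595
  25–29: 5 × 0.140 × 0.982 = 0.68740
  30–34: 5 × 0.155 × 0.966 = 0.74865
  35–39: 5 × 0.081 × 0.953 = 0.38597
  40–44: 5 × 0.018 × 0.939 = 0.08451
  45–49: 5 × 0.002 × 0.935 = 0.00935
Sum = 2.22647
NRR = 0.48544 × 2.22647 = 1.08082
NRR > 1, so each generation more than replaces itself.

1.081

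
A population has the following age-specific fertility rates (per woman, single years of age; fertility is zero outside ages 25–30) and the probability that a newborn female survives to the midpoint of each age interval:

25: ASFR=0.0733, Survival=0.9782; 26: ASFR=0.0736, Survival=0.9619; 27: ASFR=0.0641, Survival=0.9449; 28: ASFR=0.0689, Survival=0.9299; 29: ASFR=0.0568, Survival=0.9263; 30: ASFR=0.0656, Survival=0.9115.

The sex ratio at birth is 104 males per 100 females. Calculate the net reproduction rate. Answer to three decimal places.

Proportion female at birth = 100 / (100 + 104) = 0.49020.
Weighting each age-specific rate by interval width and survival:
  25: 1 × 0.0733 × 0.9782 = 0.07170
  26: 1 × 0.0736 × 0.9619 = 0.07080
  27: 1 × 0.0641 × 0.9449 = 0.06057
  28: 1 × 0.0689 × 0.9299 = 0.06407
  29: 1 × 0.0568 × 0.9263 = 0.05261
  30: 1 × 0.0656 × 0.9115 = 0.05979
Sum = 0.37954
NRR = 0.49020 × 0.37954 = 0.18605

0.186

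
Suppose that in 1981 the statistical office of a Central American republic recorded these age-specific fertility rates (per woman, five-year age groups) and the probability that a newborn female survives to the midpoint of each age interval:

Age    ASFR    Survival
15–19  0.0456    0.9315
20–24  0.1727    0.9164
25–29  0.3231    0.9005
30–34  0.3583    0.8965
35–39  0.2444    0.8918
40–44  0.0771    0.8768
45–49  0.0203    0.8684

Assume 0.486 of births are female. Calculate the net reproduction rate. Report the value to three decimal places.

Proportion female at birth = 0.486.
Per-age-group product (5 × ASFR × survival probability):
  15–19: 5 × 0.0456 × 0.9315 = 0.21238
  20–24: 5 × 0.1727 × 0.9164 = 0.79131
  25–29: 5 × 0.3231 × 0.9005 = 1.45476
  30–34: 5 × 0.3583 × 0.8965 = 1.60608
  35–39: 5 × 0.2444 × 0.8918 = 1.08978
  40–44: 5 × 0.0771 × 0.8768 = 0.33801
  45–49: 5 × 0.0203 × 0.8684 = 0.08814
Sum = 5.58046
NRR = 0.486 × 5.58046 = 2.71210
An NRR exceeding 1 indicates intrinsic growth under these rates.

2.712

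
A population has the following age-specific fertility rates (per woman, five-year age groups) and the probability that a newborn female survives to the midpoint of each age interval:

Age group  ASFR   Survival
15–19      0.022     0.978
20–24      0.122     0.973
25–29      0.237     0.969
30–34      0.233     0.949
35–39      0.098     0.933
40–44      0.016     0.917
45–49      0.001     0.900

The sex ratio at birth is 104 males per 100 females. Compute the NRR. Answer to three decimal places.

1.711

Proportion female at birth = 100 / (100 + 104) = 0.49020.
Survival-weighted fertility by age (5·fₓ·Sₓ):
  15–19: 5 × 0.022 × 0.978 = 0.10758
  20–24: 5 × 0.122 × 0.973 = 0.59353
  25–29: 5 × 0.237 × 0.969 = 1.14827
  30–34: 5 × 0.233 × 0.949 = 1.10559
  35–39: 5 × 0.098 × 0.933 = 0.45717
  40–44: 5 × 0.016 × 0.917 = 0.07336
  45–49: 5 × 0.001 × 0.900 = 0.00450
Sum = 3.49000
NRR = 0.49020 × 3.49000 = 1.71080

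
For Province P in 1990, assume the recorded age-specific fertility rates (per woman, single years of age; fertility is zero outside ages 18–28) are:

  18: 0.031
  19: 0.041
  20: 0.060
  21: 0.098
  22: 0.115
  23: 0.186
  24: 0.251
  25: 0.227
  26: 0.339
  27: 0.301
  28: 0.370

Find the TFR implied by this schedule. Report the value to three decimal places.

Sum of ASFRs = 0.031 + 0.041 + 0.060 + 0.098 + 0.115 + 0.186 + 0.251 + 0.227 + 0.339 + 0.301 + 0.370 = 2.019
TFR = 2.019

2.019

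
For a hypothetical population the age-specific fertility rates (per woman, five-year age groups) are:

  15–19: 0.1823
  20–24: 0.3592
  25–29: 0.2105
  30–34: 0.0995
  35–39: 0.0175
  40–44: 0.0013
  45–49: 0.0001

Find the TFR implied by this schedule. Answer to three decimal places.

4.352

Sum of ASFRs = 0.1823 + 0.3592 + 0.2105 + 0.0995 + 0.0175 + 0.0013 + 0.0001 = 0.8704
TFR = 5 × 0.8704 = 4.352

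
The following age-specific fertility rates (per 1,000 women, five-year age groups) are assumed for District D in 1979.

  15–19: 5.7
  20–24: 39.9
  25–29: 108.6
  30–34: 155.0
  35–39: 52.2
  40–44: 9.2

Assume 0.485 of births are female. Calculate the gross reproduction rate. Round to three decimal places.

0.899

Proportion female at birth = 0.485.
Sum of ASFRs = 5.7 + 39.9 + 108.6 + 155.0 + 52.2 + 9.2 = 370.6
TFR = 5 × 370.6 / 1000 = 1.853
GRR = 0.485 × 1.853 = 0.89871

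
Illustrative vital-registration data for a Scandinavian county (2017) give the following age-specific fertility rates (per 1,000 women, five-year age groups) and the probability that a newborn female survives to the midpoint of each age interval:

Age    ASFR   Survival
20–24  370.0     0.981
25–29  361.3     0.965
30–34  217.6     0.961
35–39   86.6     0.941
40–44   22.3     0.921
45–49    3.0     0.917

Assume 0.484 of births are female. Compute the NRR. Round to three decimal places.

2.482

Proportion female at birth = 0.484.
Per-age-group product (5 × ASFR × survival probability):
  20–24: 5 × 370.0/1000 × 0.981 = 1.81485
  25–29: 5 × 361.3/1000 × 0.965 = 1.74327
  30–34: 5 × 217.6/1000 × 0.961 = 1.04557
  35–39: 5 × 86.6/1000 × 0.941 = 0.40745
  40–44: 5 × 22.3/1000 × 0.921 = 0.10269
  45–49: 5 × 3.0/1000 × 0.917 = 0.01376
Sum = 5.12759
NRR = 0.484 × 5.12759 = 2.48175
An NRR exceeding 1 indicates intrinsic growth under these rates.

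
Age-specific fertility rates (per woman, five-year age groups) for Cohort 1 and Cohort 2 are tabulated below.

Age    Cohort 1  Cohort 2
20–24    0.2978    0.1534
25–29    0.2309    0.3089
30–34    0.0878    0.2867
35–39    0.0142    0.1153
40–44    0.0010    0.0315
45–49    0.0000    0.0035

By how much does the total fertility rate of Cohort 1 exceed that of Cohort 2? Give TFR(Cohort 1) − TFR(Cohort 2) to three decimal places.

-1.338

Cohort 1:
  Sum of ASFRs = 0.2978 + 0.2309 + 0.0878 + 0.0142 + 0.0010 + 0.0000 = 0.6317
  TFR = 5 × 0.6317 = 3.1585
Cohort 2:
  Sum of ASFRs = 0.1534 + 0.3089 + 0.2867 + 0.1153 + 0.0315 + 0.0035 = 0.8993
  TFR = 5 × 0.8993 = 4.4965
Difference = 3.1585 − 4.4965 = -1.338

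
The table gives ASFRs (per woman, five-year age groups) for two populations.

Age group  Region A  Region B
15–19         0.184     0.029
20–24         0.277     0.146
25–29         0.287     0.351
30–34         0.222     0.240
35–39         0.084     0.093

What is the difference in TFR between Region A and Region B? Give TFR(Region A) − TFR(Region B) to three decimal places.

Region A:
  Sum of ASFRs = 0.184 + 0.277 + 0.287 + 0.222 + 0.084 = 1.054
  TFR = 5 × 1.054 = 5.27
Region B:
  Sum of ASFRs = 0.029 + 0.146 + 0.351 + 0.240 + 0.093 = 0.859
  TFR = 5 × 0.859 = 4.295
Difference = 5.27 − 4.295 = 0.975

0.975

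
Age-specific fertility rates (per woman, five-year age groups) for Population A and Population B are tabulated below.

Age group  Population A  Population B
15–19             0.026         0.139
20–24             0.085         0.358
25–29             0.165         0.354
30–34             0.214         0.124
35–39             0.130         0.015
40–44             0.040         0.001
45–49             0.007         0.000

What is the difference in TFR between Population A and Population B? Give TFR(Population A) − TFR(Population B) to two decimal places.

-1.62

Population A:
  Sum of ASFRs = 0.026 + 0.085 + 0.165 + 0.214 + 0.130 + 0.040 + 0.007 = 0.667
  TFR = 5 × 0.667 = 3.335
Population B:
  Sum of ASFRs = 0.139 + 0.358 + 0.354 + 0.124 + 0.015 + 0.001 + 0.000 = 0.991
  TFR = 5 × 0.991 = 4.955
Difference = 3.335 − 4.955 = -1.62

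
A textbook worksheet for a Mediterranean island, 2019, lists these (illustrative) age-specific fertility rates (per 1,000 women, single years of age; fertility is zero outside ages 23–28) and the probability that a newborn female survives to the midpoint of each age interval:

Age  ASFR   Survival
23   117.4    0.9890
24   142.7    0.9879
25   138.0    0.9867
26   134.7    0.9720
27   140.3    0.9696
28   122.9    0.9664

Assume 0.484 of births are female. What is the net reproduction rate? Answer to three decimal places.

Proportion female at birth = 0.484.
Per-age-group product (1 × ASFR × survival probability):
  23: 1 × 117.4/1000 × 0.9890 = 0.11611
  24: 1 × 142.7/1000 × 0.9879 = 0.14097
  25: 1 × 138.0/1000 × 0.9867 = 0.13616
  26: 1 × 134.7/1000 × 0.9720 = 0.13093
  27: 1 × 140.3/1000 × 0.9696 = 0.13603
  28: 1 × 122.9/1000 × 0.9664 = 0.11877
Sum = 0.77897
NRR = 0.484 × 0.77897 = 0.37702
With NRR below 1 the population is below replacement fertility.

0.377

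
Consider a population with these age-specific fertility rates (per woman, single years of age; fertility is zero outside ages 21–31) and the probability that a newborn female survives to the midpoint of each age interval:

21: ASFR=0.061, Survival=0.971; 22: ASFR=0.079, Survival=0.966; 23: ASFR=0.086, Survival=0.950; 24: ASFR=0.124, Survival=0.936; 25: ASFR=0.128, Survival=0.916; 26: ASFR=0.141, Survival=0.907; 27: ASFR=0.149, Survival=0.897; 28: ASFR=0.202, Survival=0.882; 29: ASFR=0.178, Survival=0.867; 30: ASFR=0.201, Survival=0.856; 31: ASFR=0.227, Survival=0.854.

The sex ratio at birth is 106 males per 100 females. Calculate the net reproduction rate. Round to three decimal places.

0.685

Proportion female at birth = 100 / (100 + 106) = 0.48544.
Per-age-group product (1 × ASFR × survival probability):
  21: 1 × 0.061 × 0.971 = 0.05923
  22: 1 × 0.079 × 0.966 = 0.07631
  23: 1 × 0.086 × 0.950 = 0.08170
  24: 1 × 0.124 × 0.936 = 0.11606
  25: 1 × 0.128 × 0.916 = 0.11725
  26: 1 × 0.141 × 0.907 = 0.12789
  27: 1 × 0.149 × 0.897 = 0.13365
  28: 1 × 0.202 × 0.882 = 0.17816
  29: 1 × 0.178 × 0.867 = 0.15433
  30: 1 × 0.201 × 0.856 = 0.17206
  31: 1 × 0.227 × 0.854 = 0.19386
Sum = 1.41050
NRR = 0.48544 × 1.41050 = 0.68471
An NRR under 1 implies long-run decline under these rates.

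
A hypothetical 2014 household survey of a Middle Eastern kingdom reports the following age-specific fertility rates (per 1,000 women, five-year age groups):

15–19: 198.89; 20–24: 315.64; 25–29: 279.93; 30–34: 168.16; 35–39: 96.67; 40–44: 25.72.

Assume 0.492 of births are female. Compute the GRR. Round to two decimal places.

2.67

Proportion female at birth = 0.492.
Sum of ASFRs = 198.89 + 315.64 + 279.93 + 168.16 + 96.67 + 25.72 = 1085.01
TFR = 5 × 1085.01 / 1000 = 5.42505
GRR = 0.492 × 5.42505 = 2.66912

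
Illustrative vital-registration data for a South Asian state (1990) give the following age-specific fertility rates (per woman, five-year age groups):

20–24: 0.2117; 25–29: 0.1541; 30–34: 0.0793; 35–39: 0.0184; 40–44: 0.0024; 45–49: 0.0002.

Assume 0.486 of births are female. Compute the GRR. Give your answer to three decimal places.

Proportion female at birth = 0.486.
Sum of ASFRs = 0.2117 + 0.1541 + 0.0793 + 0.0184 + 0.0024 + 0.0002 = 0.4661
TFR = 5 × 0.4661 = 2.3305
GRR = 0.486 × 2.3305 = 1.13262

1.133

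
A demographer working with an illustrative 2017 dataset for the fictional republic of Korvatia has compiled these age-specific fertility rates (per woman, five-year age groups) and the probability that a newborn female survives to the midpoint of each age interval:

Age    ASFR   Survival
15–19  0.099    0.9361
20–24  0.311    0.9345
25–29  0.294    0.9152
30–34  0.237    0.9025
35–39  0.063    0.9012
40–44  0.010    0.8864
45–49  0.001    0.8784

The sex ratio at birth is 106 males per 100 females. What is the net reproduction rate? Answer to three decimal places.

Proportion female at birth = 100 / (100 + 106) = 0.48544.
Each age group contributes 5 × ASFR × survival:
  15–19: 5 × 0.099 × 0.9361 = 0.46337
  20–24: 5 × 0.311 × 0.9345 = 1.45315
  25–29: 5 × 0.294 × 0.9152 = 1.34534
  30–34: 5 × 0.237 × 0.9025 = 1.06946
  35–39: 5 × 0.063 × 0.9012 = 0.28388
  40–44: 5 × 0.010 × 0.8864 = 0.04432
  45–49: 5 × 0.001 × 0.8784 = 0.00439
Sum = 4.66391
NRR = 0.48544 × 4.66391 = 2.26405
NRR > 1, so each generation more than replaces itself.

2.264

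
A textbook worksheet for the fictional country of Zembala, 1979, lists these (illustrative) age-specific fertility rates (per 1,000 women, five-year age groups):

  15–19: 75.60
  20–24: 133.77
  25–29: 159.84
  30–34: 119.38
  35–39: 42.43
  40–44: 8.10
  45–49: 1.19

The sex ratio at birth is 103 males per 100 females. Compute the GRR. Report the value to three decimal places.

1.331

Proportion female at birth = 100 / (100 + 103) = 0.49261.
Sum of ASFRs = 75.60 + 133.77 + 159.84 + 119.38 + 42.43 + 8.10 + 1.19 = 540.31
TFR = 5 × 540.31 / 1000 = 2.70155
GRR = 0.49261 × 2.70155 = 1.33081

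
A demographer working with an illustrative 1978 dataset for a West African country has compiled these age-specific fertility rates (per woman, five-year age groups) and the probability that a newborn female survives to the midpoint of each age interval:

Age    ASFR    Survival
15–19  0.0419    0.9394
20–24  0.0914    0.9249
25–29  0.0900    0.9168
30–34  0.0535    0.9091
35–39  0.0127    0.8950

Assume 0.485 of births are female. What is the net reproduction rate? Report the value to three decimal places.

Proportion female at birth = 0.485.
Weighting each age-specific rate by interval width and survival:
  15–19: 5 × 0.0419 × 0.9394 = 0.19680
  20–24: 5 × 0.0914 × 0.9249 = 0.42268
  25–29: 5 × 0.0900 × 0.9168 = 0.41256
  30–34: 5 × 0.0535 × 0.9091 = 0.24318
  35–39: 5 × 0.0127 × 0.8950 = 0.05683
Sum = 1.33205
NRR = 0.485 × 1.33205 = 0.64604
NRR < 1, so the cohort does not fully replace itself.

0.646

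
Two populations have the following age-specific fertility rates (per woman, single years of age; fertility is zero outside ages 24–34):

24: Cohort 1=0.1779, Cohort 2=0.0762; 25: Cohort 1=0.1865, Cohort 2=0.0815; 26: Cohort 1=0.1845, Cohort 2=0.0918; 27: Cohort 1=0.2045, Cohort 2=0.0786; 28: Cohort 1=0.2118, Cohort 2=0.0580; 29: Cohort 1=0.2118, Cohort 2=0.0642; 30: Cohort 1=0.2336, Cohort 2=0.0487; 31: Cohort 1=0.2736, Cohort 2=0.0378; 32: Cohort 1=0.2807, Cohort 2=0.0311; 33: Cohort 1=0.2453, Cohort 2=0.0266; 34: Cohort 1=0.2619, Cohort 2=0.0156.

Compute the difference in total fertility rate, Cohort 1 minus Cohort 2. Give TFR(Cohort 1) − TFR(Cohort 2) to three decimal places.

Cohort 1:
  Sum of ASFRs = 0.1779 + 0.1865 + 0.1845 + 0.2045 + 0.2118 + 0.2118 + 0.2336 + 0.2736 + 0.2807 + 0.2453 + 0.2619 = 2.4721
  TFR = 2.4721
Cohort 2:
  Sum of ASFRs = 0.0762 + 0.0815 + 0.0918 + 0.0786 + 0.0580 + 0.0642 + 0.0487 + 0.0378 + 0.0311 + 0.0266 + 0.0156 = 0.6101
  TFR = 0.6101
Difference = 2.4721 − 0.6101 = 1.862

1.862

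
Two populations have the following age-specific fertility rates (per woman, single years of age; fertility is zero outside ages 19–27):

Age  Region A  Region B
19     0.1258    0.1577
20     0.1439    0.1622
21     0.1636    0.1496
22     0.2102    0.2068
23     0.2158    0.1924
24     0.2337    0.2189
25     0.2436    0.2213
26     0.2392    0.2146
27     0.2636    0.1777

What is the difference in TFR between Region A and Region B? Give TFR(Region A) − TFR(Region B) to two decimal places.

Region A:
  Sum of ASFRs = 0.1258 + 0.1439 + 0.1636 + 0.2102 + 0.2158 + 0.2337 + 0.2436 + 0.2392 + 0.2636 = 1.8394
  TFR = 1.8394
Region B:
  Sum of ASFRs = 0.1577 + 0.1622 + 0.1496 + 0.2068 + 0.1924 + 0.2189 + 0.2213 + 0.2146 + 0.1777 = 1.7012
  TFR = 1.7012
Difference = 1.8394 − 1.7012 = 0.1382

0.14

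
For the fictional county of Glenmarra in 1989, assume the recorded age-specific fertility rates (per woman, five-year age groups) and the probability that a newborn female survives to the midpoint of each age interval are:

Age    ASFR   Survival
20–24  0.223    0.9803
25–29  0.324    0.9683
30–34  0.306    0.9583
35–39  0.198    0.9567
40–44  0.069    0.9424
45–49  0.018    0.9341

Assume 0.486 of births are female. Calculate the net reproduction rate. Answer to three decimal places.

Proportion female at birth = 0.486.
Survival-weighted fertility by age (5·fₓ·Sₓ):
  20–24: 5 × 0.223 × 0.9803 = 1.09303
  25–29: 5 × 0.324 × 0.9683 = 1.56865
  30–34: 5 × 0.306 × 0.9583 = 1.46620
  35–39: 5 × 0.198 × 0.9567 = 0.94713
  40–44: 5 × 0.069 × 0.9424 = 0.32513
  45–49: 5 × 0.018 × 0.9341 = 0.08407
Sum = 5.48421
NRR = 0.486 × 5.48421 = 2.66533
With NRR above 1 the population is above replacement fertility.

2.665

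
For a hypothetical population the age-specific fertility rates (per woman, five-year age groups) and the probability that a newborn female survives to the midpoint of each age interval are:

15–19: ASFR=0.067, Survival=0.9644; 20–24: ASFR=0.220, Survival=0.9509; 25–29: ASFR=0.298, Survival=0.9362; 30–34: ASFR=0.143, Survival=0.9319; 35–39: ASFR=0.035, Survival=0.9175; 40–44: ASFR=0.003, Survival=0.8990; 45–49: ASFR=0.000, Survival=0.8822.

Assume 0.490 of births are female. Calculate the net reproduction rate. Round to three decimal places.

Proportion female at birth = 0.490.
Each age group contributes 5 × ASFR × survival:
  15–19: 5 × 0.067 × 0.9644 = 0.32307
  20–24: 5 × 0.220 × 0.9509 = 1.04599
  25–29: 5 × 0.298 × 0.9362 = 1.39494
  30–34: 5 × 0.143 × 0.9319 = 0.66631
  35–39: 5 × 0.035 × 0.9175 = 0.16056
  40–44: 5 × 0.003 × 0.8990 = 0.01349
  45–49: 5 × 0.000 × 0.8822 = 0.00000
Sum = 3.60436
NRR = 0.490 × 3.60436 = 1.76614

1.766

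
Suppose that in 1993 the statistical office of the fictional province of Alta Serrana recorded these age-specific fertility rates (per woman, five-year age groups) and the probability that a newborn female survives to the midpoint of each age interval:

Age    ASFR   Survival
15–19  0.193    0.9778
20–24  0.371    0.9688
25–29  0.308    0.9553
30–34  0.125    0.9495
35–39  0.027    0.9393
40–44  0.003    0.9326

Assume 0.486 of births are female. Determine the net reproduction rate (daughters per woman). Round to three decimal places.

Proportion female at birth = 0.486.
Weighting each age-specific rate by interval width and survival:
  15–19: 5 × 0.193 × 0.9778 = 0.94358
  20–24: 5 × 0.371 × 0.9688 = 1.79712
  25–29: 5 × 0.308 × 0.9553 = 1.47116
  30–34: 5 × 0.125 × 0.9495 = 0.59344
  35–39: 5 × 0.027 × 0.9393 = 0.12681
  40–44: 5 × 0.003 × 0.9326 = 0.01399
Sum = 4.94610
NRR = 0.486 × 4.94610 = 2.40380
NRR > 1, so each generation more than replaces itself.

2.404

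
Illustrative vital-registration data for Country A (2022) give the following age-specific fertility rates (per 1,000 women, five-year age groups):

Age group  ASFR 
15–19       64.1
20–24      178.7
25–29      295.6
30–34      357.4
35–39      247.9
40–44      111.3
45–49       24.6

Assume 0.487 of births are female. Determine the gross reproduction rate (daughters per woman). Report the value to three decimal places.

3.116

Proportion female at birth = 0.487.
Sum of ASFRs = 64.1 + 178.7 + 295.6 + 357.4 + 247.9 + 111.3 + 24.6 = 1279.6
TFR = 5 × 1279.6 / 1000 = 6.398
GRR = 0.487 × 6.398 = 3.11583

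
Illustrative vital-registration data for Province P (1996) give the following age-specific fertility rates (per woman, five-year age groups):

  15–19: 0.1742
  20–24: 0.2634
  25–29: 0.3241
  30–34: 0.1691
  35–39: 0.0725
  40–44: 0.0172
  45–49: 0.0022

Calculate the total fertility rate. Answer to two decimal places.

Sum of ASFRs = 0.1742 + 0.2634 + 0.3241 + 0.1691 + 0.0725 + 0.0172 + 0.0022 = 1.0227
TFR = 5 × 1.0227 = 5.1135

5.11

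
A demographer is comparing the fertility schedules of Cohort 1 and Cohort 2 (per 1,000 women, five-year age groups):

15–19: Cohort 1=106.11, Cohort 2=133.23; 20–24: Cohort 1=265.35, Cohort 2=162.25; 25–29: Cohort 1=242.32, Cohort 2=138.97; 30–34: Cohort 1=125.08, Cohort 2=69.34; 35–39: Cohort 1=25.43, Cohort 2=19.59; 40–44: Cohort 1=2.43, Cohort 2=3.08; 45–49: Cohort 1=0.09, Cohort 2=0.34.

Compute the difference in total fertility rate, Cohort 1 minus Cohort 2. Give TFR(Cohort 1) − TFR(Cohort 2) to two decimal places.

1.20

Cohort 1:
  Sum of ASFRs = 106.11 + 265.35 + 242.32 + 125.08 + 25.43 + 2.43 + 0.09 = 766.81
  TFR = 5 × 766.81 / 1000 = 3.83405
Cohort 2:
  Sum of ASFRs = 133.23 + 162.25 + 138.97 + 69.34 + 19.59 + 3.08 + 0.34 = 526.80
  TFR = 5 × 526.80 / 1000 = 2.634
Difference = 3.83405 − 2.634 = 1.20005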